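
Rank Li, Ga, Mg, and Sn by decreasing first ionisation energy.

Mg, Sn, Ga, Li

Li is in period 2, group 1; Mg is in period 3, group 2; Ga is in period 4, group 13; Sn is in period 5, group 14.
IE₁ increases left→right with effective nuclear charge and decreases top→bottom as the valence shell moves farther out.
A diagonal step moves right (one effect) and down (the opposite effect) at once.
Ga > Li: the two effects oppose for this pair; the across-period effect wins (579 vs 520 kJ/mol).
Sn > Ga: period and group pull opposite ways; the across-period shift dominates (709 vs 579 kJ/mol).
Mg > Sn: the two effects oppose for this pair; the down-group effect wins (738 vs 709 kJ/mol).
Tabulated first ionization energy (kJ/mol): Li 520, Mg 738, Ga 579, Sn 709.
So from highest to lowest: Mg > Sn > Ga > Li.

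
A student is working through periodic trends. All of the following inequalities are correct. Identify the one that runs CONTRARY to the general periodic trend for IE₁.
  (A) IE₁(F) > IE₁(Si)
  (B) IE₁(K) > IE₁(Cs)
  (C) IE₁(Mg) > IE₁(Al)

(C)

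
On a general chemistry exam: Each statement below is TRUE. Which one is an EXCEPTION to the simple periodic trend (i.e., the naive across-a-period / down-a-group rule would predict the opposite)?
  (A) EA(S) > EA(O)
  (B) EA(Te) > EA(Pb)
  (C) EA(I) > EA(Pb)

The general trend: electron affinity increases across a period and decreases down a group.
(A) S (period 3, group 16) vs O (period 2, group 16): the stated order contradicts the simple trend.
(B) Te (period 5, group 16) vs Pb (period 6, group 14): the stated order agrees with the simple trend.
(C) I (period 5, group 17) vs Pb (period 6, group 14): the stated order agrees with the simple trend.
The exception is (A): the compact 2p subshell of O repels the added electron more than S's larger 3p does.

(A)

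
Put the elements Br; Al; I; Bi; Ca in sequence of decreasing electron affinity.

Al is in period 3, group 13; Ca is in period 4, group 2; Br is in period 4, group 17; I is in period 5, group 17; Bi is in period 6, group 15.
Atoms with high Z_eff and room in the valence shell (especially the halogens) have the most exothermic electron affinities.
Here both period and group differ, so the two effects have to be weighed against each other.
Al > Ca: relative to Ca, both the across-period and down-group shifts push Al's electron affinity up.
Bi > Al: the two effects oppose for this pair; the across-period effect wins (91 vs 42 kJ/mol).
I > Bi: both effects reinforce here, so I is clearly the higher of the two.
Br > I: they share group 17; the group trend gives Br the larger value.
Approximate values (kJ/mol): Al 42, Ca 2, Br 325, I 295, Bi 91.
So from highest to lowest: Br > I > Bi > Al > Ca.

Br > I > Bi > Al > Ca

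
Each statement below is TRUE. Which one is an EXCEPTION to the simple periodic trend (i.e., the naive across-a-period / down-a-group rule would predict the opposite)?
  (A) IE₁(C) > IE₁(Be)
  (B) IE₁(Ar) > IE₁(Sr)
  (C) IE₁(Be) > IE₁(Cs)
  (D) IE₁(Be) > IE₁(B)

(D)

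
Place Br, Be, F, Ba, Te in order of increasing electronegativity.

Ba < Be < Te < Br < F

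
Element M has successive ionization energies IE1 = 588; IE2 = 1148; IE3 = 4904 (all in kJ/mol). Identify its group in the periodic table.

Group 2

Look for the largest jump between consecutive ionization energies: IE3/IE2 ≈ 4.3, far larger than any earlier ratio.
That jump marks the point where a core electron is being removed. So the atom has 2 valence electrons.
A main-group element with 2 valence electrons is in group 2.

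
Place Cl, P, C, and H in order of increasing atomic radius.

H < C < Cl < P

H is in period 1, group 1; C is in period 2, group 14; P is in period 3, group 15; Cl is in period 3, group 17.
Radius decreases left→right (rising Z_eff, same n) and increases top→bottom (higher n).
These span different periods and groups, so the two trends combine.
C > H: the two effects oppose for this pair; the down-group effect wins (75 vs 32 pm).
Cl > C: period and group pull opposite ways; the down-group shift dominates (99 vs 75 pm).
P > Cl: P lies to the left of Cl in period 3, so the across-period effect alone puts P larger.
Tabulated atomic radius (pm): H 32, C 75, P 111, Cl 99.
So from smallest to largest: H < C < Cl < P.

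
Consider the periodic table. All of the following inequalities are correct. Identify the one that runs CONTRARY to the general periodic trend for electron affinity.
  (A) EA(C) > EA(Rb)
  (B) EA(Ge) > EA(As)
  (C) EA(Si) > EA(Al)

The general trend: electron affinity increases across a period and decreases down a group.
(A) C (period 2, group 14) vs Rb (period 5, group 1): the stated order agrees with the simple trend.
(B) Ge (period 4, group 14) vs As (period 4, group 15): the stated order contradicts the simple trend.
(C) Si (period 3, group 14) vs Al (period 3, group 13): the stated order agrees with the simple trend.
The exception is (B): adding an electron to As's half-filled 4p³ is unfavourable, so Ge (4p²) has the more exothermic EA.

(B)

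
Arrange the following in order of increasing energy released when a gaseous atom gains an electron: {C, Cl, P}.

C is in period 2, group 14; P is in period 3, group 15; Cl is in period 3, group 17.
Electron affinity generally becomes more exothermic across a period toward the halogens and less exothermic down a group.
Neither a single period nor a single group — weigh both effects.
C > P: period and group pull opposite ways; the down-group shift dominates (122 vs 72 kJ/mol).
Cl > C: the two effects oppose for this pair; the across-period effect wins (349 vs 122 kJ/mol).
For reference (kJ/mol): C 122, P 72, Cl 349.
So from lowest to highest: P < C < Cl.

P < C < Cl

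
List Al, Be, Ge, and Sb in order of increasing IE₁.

Al < Ge < Sb < Be

Removing the outermost electron gets harder across a period and easier down a group.
These sit on a diagonal, where the across-period and down-group effects partly cancel.
Ge > Al: the two effects oppose for this pair; the across-period effect wins (762 vs 578 kJ/mol).
Sb > Ge: period and group pull opposite ways; the across-period shift dominates (831 vs 762 kJ/mol).
Be > Sb: period and group pull opposite ways; the down-group shift dominates (900 vs 831 kJ/mol).
For reference (kJ/mol): Be 900, Al 578, Ge 762, Sb 831.
So from lowest to highest: Al < Ge < Sb < Be.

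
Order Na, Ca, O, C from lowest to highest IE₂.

Ca < C < O < Na

IE_2 is the cost of taking one more electron from the +1 cation: Na⁺ is the bare [Ne] core; Ca⁺ still has 1 valence electron; O⁺ still has 5 valence electrons; C⁺ still has 3 valence electrons.
Breaking into a closed-shell core is much more expensive than removing a leftover valence electron — Na has the largest IE_2 here.
Valence configurations: Ca⁺ [Ar]4s¹, O⁺ [He]2s²2p³, C⁺ [He]2s²2p¹.
The numbers (kJ/mol): Na 4562, Ca 1145, O 3388, C 2353.
Putting it together, IE_2: Ca < C < O < Na.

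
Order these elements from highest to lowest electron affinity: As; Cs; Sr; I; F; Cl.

F is in period 2, group 17; Cl is in period 3, group 17; As is in period 4, group 15; Sr is in period 5, group 2; I is in period 5, group 17; Cs is in period 6, group 1.
Electron affinity generally becomes more exothermic across a period toward the halogens and less exothermic down a group.
These span different periods and groups, so the two trends combine.
Cs > Sr: this pair runs against the simple trend — see the exception note.
As > Cs: both effects reinforce here, so As is clearly the higher of the two.
I > As: period and group pull opposite ways; the across-period shift dominates (295 vs 78 kJ/mol).
F > I: F sits above I in group 17, so the down-group effect alone puts F higher.
Cl > F: this pair runs against the simple trend — see the exception note.
Note the exception: Cs has a higher electron affinity than Sr, contrary to the simple trend — adding an electron to Sr (ns²) has to open a new, higher-energy np subshell, which is unfavourable.
Note the exception: Cl has a higher electron affinity than F, contrary to the simple trend — F's small 2p subshell makes the incoming electron feel strong e⁻–e⁻ repulsion, so Cl actually releases more energy on gaining an electron.
For reference (kJ/mol): F 328, Cl 349, As 78, Sr 5, I 295, Cs 46.
So from highest to lowest: Cl > F > I > As > Cs > Sr.

Cl, F, I, As, Cs, Sr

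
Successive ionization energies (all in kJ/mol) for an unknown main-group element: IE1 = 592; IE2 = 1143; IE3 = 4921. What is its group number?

Look for the largest jump between consecutive ionization energies: IE3/IE2 ≈ 4.3, far larger than any earlier ratio.
That jump marks the point where a core electron is being removed. So the atom has 2 valence electrons.
A main-group element with 2 valence electrons is in group 2.

Group 2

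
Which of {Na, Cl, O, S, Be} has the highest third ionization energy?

Be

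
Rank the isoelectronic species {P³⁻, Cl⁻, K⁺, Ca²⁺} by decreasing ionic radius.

All of these have 18 electrons, so size is governed by nuclear charge alone: the more protons, the stronger the pull on the same electron cloud, and the smaller the ion.
Nuclear charges: Ca²⁺ (Z=20), K⁺ (Z=19), Cl⁻ (Z=17), P³⁻ (Z=15).
Largest to smallest: P³⁻ > Cl⁻ > K⁺ > Ca²⁺.

P³⁻ > Cl⁻ > K⁺ > Ca²⁺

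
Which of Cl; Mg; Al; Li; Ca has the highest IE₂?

Li

After 1 electron has been removed, what remains? Cl⁺ still has 6 valence electrons; Mg⁺ still has 1 valence electron; Al⁺ still has 2 valence electrons; Li⁺ is the bare [He] core; Ca⁺ still has 1 valence electron.
Breaking into a closed-shell core is much more expensive than removing a leftover valence electron — Li has the largest IE_2 here.
Valence configurations: Cl⁺ [Ne]3s²3p⁴, Mg⁺ [Ne]3s¹, Al⁺ [Ne]3s², Ca⁺ [Ar]4s¹.
Tabulated IE_2 (kJ/mol): Cl 2298, Mg 1451, Al 1817, Li 7298, Ca 1145.
Hence IE_2: Ca < Mg < Al < Cl < Li.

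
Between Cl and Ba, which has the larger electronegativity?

Cl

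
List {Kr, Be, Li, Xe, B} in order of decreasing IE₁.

Li is in period 2, group 1; Be is in period 2, group 2; B is in period 2, group 13; Kr is in period 4, group 18; Xe is in period 5, group 18.
IE₁ increases left→right with effective nuclear charge and decreases top→bottom as the valence shell moves farther out.
Neither a single period nor a single group — weigh both effects.
B > Li: both are in period 2; the period trend gives B the larger value.
Be > B: this pair runs against the simple trend — see the exception note.
Xe > Be: period and group pull opposite ways; the across-period shift dominates (1170 vs 900 kJ/mol).
Kr > Xe: they share group 18; the group trend gives Kr the larger value.
Note the exception: Be has a higher first ionization energy than B, contrary to the simple trend — removing B's lone 2p electron is easier than breaking Be's filled 2s².
Approximate values (kJ/mol): Li 520, Be 900, B 801, Kr 1351, Xe 1170.
So from highest to lowest: Kr > Xe > Be > B > Li.

Kr, Xe, Be, B, Li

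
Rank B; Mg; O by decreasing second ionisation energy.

The second ionization energy removes an electron from the +1 ion. For each element: B⁺ still has 2 valence electrons; Mg⁺ still has 1 valence electron; O⁺ still has 5 valence electrons.
All are still removing valence electrons, so compare the +1 ions as you would atoms: IE_2 generally rises across a period (higher Z_eff) and falls down a group (larger shell), subject to the usual subshell exceptions.
Valence configurations: B⁺ [He]2s², Mg⁺ [Ne]3s¹, O⁺ [He]2s²2p³.
The numbers (kJ/mol): B 2427, Mg 1451, O 3388.
Overall IE_2 order: Mg < B < O.

O > B > Mg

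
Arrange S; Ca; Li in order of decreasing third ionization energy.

Li > Ca > S

After 2 electrons have been removed, what remains? S²⁺ still has 4 valence electrons; Ca²⁺ is the bare [Ar] core; Li²⁺ is already 1 electron into the core.
Pulling an electron out of a noble-gas core costs far more than removing a remaining valence electron, so Ca and Li sit at the high end of IE_3.
Approximate IE_3 values (kJ/mol): S 3357, Ca 4912, Li 11815.
Overall IE_3 order: S < Ca < Li.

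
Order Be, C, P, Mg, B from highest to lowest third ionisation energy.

Be > Mg > C > B > P

IE_3 is the cost of taking one more electron from the +2 cation: Be²⁺ is the bare [He] core; C²⁺ still has 2 valence electrons; P²⁺ still has 3 valence electrons; Mg²⁺ is the bare [Ne] core; B²⁺ still has 1 valence electron.
Breaking into a closed-shell core is much more expensive than removing a leftover valence electron — Mg and Be have the largest IE_3 here.
Valence configurations: C²⁺ [He]2s², P²⁺ [Ne]3s²3p¹, B²⁺ [He]2s¹.
The numbers (kJ/mol): Be 14849, C 4620, P 2914, Mg 7733, B 3660.
Hence IE_3: P < B < C < Mg < Be.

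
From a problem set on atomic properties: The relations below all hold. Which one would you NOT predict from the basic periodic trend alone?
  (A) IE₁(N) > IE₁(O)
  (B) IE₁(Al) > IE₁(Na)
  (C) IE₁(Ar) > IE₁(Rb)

(A)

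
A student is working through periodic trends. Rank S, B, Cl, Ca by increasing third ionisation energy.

S < B < Cl < Ca

The third ionization energy removes an electron from the +2 ion. For each element: S²⁺ still has 4 valence electrons; B²⁺ still has 1 valence electron; Cl²⁺ still has 5 valence electrons; Ca²⁺ is the bare [Ar] core.
Breaking into a closed-shell core is much more expensive than removing a leftover valence electron — Ca has the largest IE_3 here.
Valence configurations: S²⁺ [Ne]3s²3p², B²⁺ [He]2s¹, Cl²⁺ [Ne]3s²3p³.
The numbers (kJ/mol): S 3357, B 3660, Cl 3822, Ca 4912.
Putting it together, IE_3: S < B < Cl < Ca.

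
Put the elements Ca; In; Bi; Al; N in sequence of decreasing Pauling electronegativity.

N is in period 2, group 15; Al is in period 3, group 13; Ca is in period 4, group 2; In is in period 5, group 13; Bi is in period 6, group 15.
Electronegativity increases across a period and decreases down a group, tracking effective nuclear charge and atomic size.
These span different periods and groups, so the two trends combine.
Al > Ca: both effects reinforce here, so Al is clearly the higher of the two.
In > Al: this pair runs against the simple trend — see the exception note.
Bi > In: the two effects oppose for this pair; the across-period effect wins (2.02 vs 1.78).
N > Bi: they share group 15; the group trend gives N the larger value.
Note the exception: In has a higher electronegativity than Al, contrary to the simple trend — poor shielding by filled d (and f) subshells raises the heavier element's effective nuclear charge more than the simple down-group trend predicts.
Tabulated electronegativity (Pauling): N 3.04, Al 1.61, Ca 1.00, In 1.78, Bi 2.02.
So from highest to lowest: N > Bi > In > Al > Ca.

N, Bi, In, Al, Ca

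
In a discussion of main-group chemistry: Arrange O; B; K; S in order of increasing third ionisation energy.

The third ionization energy removes an electron from the +2 ion. For each element: O²⁺ still has 4 valence electrons; B²⁺ still has 1 valence electron; K²⁺ is already 1 electron into the core; S²⁺ still has 4 valence electrons.
Usually core removal costs more than valence removal, but here the competition is close: a tightly held n=2 valence electron can cost more to remove than an n=3 core electron, so the actual values have to decide it.
Valence configurations: O²⁺ [He]2s²2p², B²⁺ [He]2s¹, S²⁺ [Ne]3s²3p².
Tabulated IE_3 (kJ/mol): O 5300, B 3660, K 4420, S 3357.
Overall IE_3 order: S < B < K < O.

S < B < K < O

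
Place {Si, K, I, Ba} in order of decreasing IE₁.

Si is in period 3, group 14; K is in period 4, group 1; I is in period 5, group 17; Ba is in period 6, group 2.
IE₁ increases left→right with effective nuclear charge and decreases top→bottom as the valence shell moves farther out.
Here both period and group differ, so the two effects have to be weighed against each other.
Ba > K: the two effects oppose for this pair; the across-period effect wins (503 vs 419 kJ/mol).
Si > Ba: relative to Ba, both the across-period and down-group shifts push Si's first ionization energy up.
I > Si: the two effects oppose for this pair; the across-period effect wins (1008 vs 786 kJ/mol).
For reference (kJ/mol): Si 786, K 419, I 1008, Ba 503.
So from highest to lowest: I > Si > Ba > K.

I > Si > Ba > K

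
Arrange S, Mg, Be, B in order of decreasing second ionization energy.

B > S > Be > Mg

IE_2 is the cost of taking one more electron from the +1 cation: S⁺ still has 5 valence electrons; Mg⁺ still has 1 valence electron; Be⁺ still has 1 valence electron; B⁺ still has 2 valence electrons.
All are still removing valence electrons, so compare the +1 ions as you would atoms: IE_2 generally rises across a period (higher Z_eff) and falls down a group (larger shell), subject to the usual subshell exceptions.
Valence configurations: S⁺ [Ne]3s²3p³, Mg⁺ [Ne]3s¹, Be⁺ [He]2s¹, B⁺ [He]2s².
Approximate IE_2 values (kJ/mol): S 2252, Mg 1451, Be 1757, B 2427.
So the second ionization energies run Mg < Be < S < B.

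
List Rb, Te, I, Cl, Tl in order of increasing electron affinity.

Cl is in period 3, group 17; Rb is in period 5, group 1; Te is in period 5, group 16; I is in period 5, group 17; Tl is in period 6, group 13.
Electron affinity generally becomes more exothermic across a period toward the halogens and less exothermic down a group.
Neither a single period nor a single group — weigh both effects.
Rb > Tl: the two effects oppose for this pair; the down-group effect wins (47 vs 19 kJ/mol).
Te > Rb: both are in period 5; the period trend gives Te the larger value.
I > Te: I lies to the right of Te in period 5, so the across-period effect alone puts I higher.
Cl > I: Cl sits above I in group 17, so the down-group effect alone puts Cl higher.
Tabulated electron affinity (kJ/mol): Cl 349, Rb 47, Te 190, I 295, Tl 19.
So from lowest to highest: Tl < Rb < Te < I < Cl.

Tl, Rb, Te, I, Cl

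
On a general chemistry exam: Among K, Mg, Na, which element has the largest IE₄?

Mg

The fourth ionization energy removes an electron from the +3 ion. For each element: K³⁺ is already 2 electrons into the core; Mg³⁺ is already 1 electron into the core; Na³⁺ is already 2 electrons into the core.
All of these are removing an electron from a noble-gas core or deeper; the smaller core (lower principal quantum number) is held far more tightly, and within a period the higher nuclear charge binds the same core more tightly.
Tabulated IE_4 (kJ/mol): K 5877, Mg 10543, Na 9543.
Putting it together, IE_4: K < Na < Mg.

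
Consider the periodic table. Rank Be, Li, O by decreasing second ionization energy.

Li, O, Be

The second ionization energy removes an electron from the +1 ion. For each element: Be⁺ still has 1 valence electron; Li⁺ is the bare [He] core; O⁺ still has 5 valence electrons.
Core electrons are held far more tightly than valence electrons, so Li tops the IE_2 order.
Valence configurations: Be⁺ [He]2s¹, O⁺ [He]2s²2p³.
Approximate IE_2 values (kJ/mol): Be 1757, Li 7298, O 3388.
So the second ionization energies run Be < O < Li.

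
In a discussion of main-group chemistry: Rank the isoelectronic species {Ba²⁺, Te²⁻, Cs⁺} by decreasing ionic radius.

All of these have 54 electrons, so size is governed by nuclear charge alone: the more protons, the stronger the pull on the same electron cloud, and the smaller the ion.
Nuclear charges: Ba²⁺ (Z=56), Cs⁺ (Z=55), Te²⁻ (Z=52).
Largest to smallest: Te²⁻ > Cs⁺ > Ba²⁺.

Te²⁻, Cs⁺, Ba²⁺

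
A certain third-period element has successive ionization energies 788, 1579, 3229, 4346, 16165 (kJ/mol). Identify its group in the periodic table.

Group 14

Look for the largest jump between consecutive ionization energies: IE5/IE4 ≈ 3.7, far larger than any earlier ratio.
That jump marks the point where a core electron is being removed. So the atom has 4 valence electrons.
A main-group element with 4 valence electrons is in group 14.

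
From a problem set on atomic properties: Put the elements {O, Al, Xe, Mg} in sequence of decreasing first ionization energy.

O, Xe, Mg, Al

First ionization energy rises across a period (greater Z_eff holds electrons more tightly) and falls down a group (valence electrons are farther from the nucleus).
Here both period and group differ, so the two effects have to be weighed against each other.
Mg > Al: this pair runs against the simple trend — see the exception note.
Xe > Mg: period and group pull opposite ways; the across-period shift dominates (1170 vs 738 kJ/mol).
O > Xe: the two effects oppose for this pair; the down-group effect wins (1314 vs 1170 kJ/mol).
Note the exception: Mg has a higher first ionization energy than Al, contrary to the simple trend — Al's single 3p electron is easier to remove than one from Mg's filled 3s².
Tabulated first ionization energy (kJ/mol): O 1314, Mg 738, Al 578, Xe 1170.
So from highest to lowest: O > Xe > Mg > Al.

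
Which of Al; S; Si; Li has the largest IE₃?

Li

IE_3 is the cost of taking one more electron from the +2 cation: Al²⁺ still has 1 valence electron; S²⁺ still has 4 valence electrons; Si²⁺ still has 2 valence electrons; Li²⁺ is already 1 electron into the core.
Core electrons are held far more tightly than valence electrons, so Li tops the IE_3 order.
Valence configurations: Al²⁺ [Ne]3s¹, S²⁺ [Ne]3s²3p², Si²⁺ [Ne]3s².
Tabulated IE_3 (kJ/mol): Al 2745, S 3357, Si 3232, Li 11815.
Hence IE_3: Al < Si < S < Li.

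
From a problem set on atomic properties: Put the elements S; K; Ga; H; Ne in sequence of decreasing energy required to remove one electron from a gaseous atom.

IE₁ increases left→right with effective nuclear charge and decreases top→bottom as the valence shell moves farther out.
Here both period and group differ, so the two effects have to be weighed against each other.
Ga > K: Ga lies to the right of K in period 4, so the across-period effect alone puts Ga higher.
S > Ga: relative to Ga, both the across-period and down-group shifts push S's first ionization energy up.
H > S: period and group pull opposite ways; the down-group shift dominates (1312 vs 1000 kJ/mol).
Ne > H: period and group pull opposite ways; the across-period shift dominates (2081 vs 1312 kJ/mol).
Tabulated first ionization energy (kJ/mol): H 1312, Ne 2081, S 1000, K 419, Ga 579.
So from highest to lowest: Ne > H > S > Ga > K.

Ne, H, S, Ga, K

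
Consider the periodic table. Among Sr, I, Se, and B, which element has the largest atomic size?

Sr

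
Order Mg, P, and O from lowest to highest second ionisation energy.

The second ionization energy removes an electron from the +1 ion. For each element: Mg⁺ still has 1 valence electron; P⁺ still has 4 valence electrons; O⁺ still has 5 valence electrons.
All are still removing valence electrons, so compare the +1 ions as you would atoms: IE_2 generally rises across a period (higher Z_eff) and falls down a group (larger shell), subject to the usual subshell exceptions.
Valence configurations: Mg⁺ [Ne]3s¹, P⁺ [Ne]3s²3p², O⁺ [He]2s²2p³.
Tabulated IE_2 (kJ/mol): Mg 1451, P 1907, O 3388.
So the second ionization energies run Mg < P < O.

Mg < P < O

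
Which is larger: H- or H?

Forming H- adds 1 electron to H. More electron–electron repulsion in the same shell, with unchanged nuclear charge, lets the cloud expand.
An anion is larger than its parent atom: H- > H.

H-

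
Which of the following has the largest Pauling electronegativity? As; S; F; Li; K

F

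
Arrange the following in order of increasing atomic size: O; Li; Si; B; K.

Li is in period 2, group 1; B is in period 2, group 13; O is in period 2, group 16; Si is in period 3, group 14; K is in period 4, group 1.
Atomic radius shrinks across a period as nuclear charge pulls the same shell inward, and grows down a group as new shells are added.
Here both period and group differ, so the two effects have to be weighed against each other.
B > O: both are in period 2; the period trend gives B the larger value.
Si > B: period and group pull opposite ways; the down-group shift dominates (116 vs 85 pm).
Li > Si: period and group pull opposite ways; the across-period shift dominates (133 vs 116 pm).
K > Li: K sits below Li in group 1, so the down-group effect alone puts K larger.
For reference (pm): Li 133, B 85, O 63, Si 116, K 196.
So from smallest to largest: O < B < Si < Li < K.

O, B, Si, Li, K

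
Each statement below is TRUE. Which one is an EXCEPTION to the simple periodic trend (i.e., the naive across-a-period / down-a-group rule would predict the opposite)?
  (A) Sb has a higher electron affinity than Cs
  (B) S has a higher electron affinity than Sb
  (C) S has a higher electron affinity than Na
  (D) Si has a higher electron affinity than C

(D)

The general trend: electron affinity increases across a period and decreases down a group.
(A) Sb (period 5, group 15) vs Cs (period 6, group 1): the stated order agrees with the simple trend.
(B) S (period 3, group 16) vs Sb (period 5, group 15): the stated order agrees with the simple trend.
(C) S (period 3, group 16) vs Na (period 3, group 1): the stated order agrees with the simple trend.
(D) Si (period 3, group 14) vs C (period 2, group 14): the stated order contradicts the simple trend.
The exception is (D): Si's larger, more diffuse 3p orbitals accept an added electron slightly more readily than C's compact 2p.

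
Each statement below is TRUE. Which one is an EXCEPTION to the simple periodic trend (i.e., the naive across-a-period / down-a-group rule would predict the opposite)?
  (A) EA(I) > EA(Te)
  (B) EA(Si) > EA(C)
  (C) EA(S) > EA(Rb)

(B)

The general trend: electron affinity increases across a period and decreases down a group.
(A) I (period 5, group 17) vs Te (period 5, group 16): the stated order agrees with the simple trend.
(B) Si (period 3, group 14) vs C (period 2, group 14): the stated order contradicts the simple trend.
(C) S (period 3, group 16) vs Rb (period 5, group 1): the stated order agrees with the simple trend.
The exception is (B): Si's larger, more diffuse 3p orbitals accept an added electron slightly more readily than C's compact 2p.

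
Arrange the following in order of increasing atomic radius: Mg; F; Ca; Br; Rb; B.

B is in period 2, group 13; F is in period 2, group 17; Mg is in period 3, group 2; Ca is in period 4, group 2; Br is in period 4, group 17; Rb is in period 5, group 1.
Radius decreases left→right (rising Z_eff, same n) and increases top→bottom (higher n).
Neither a single period nor a single group — weigh both effects.
B > F: B lies to the left of F in period 2, so the across-period effect alone puts B larger.
Br > B: the two effects oppose for this pair; the down-group effect wins (114 vs 85 pm).
Mg > Br: the two effects oppose for this pair; the across-period effect wins (139 vs 114 pm).
Ca > Mg: they share group 2; the group trend gives Ca the larger value.
Rb > Ca: relative to Ca, both the across-period and down-group shifts push Rb's atomic radius up.
Approximate values (pm): B 85, F 64, Mg 139, Ca 171, Br 114, Rb 210.
So from smallest to largest: F < B < Br < Mg < Ca < Rb.

F < B < Br < Mg < Ca < Rb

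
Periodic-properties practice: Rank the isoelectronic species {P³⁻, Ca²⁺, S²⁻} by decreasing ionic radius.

P³⁻, S²⁻, Ca²⁺

All of these have 18 electrons, so size is governed by nuclear charge alone: the more protons, the stronger the pull on the same electron cloud, and the smaller the ion.
Nuclear charges: Ca²⁺ (Z=20), S²⁻ (Z=16), P³⁻ (Z=15).
Largest to smallest: P³⁻ > S²⁻ > Ca²⁺.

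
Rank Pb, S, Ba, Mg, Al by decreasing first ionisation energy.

Removing the outermost electron gets harder across a period and easier down a group.
Neither a single period nor a single group — weigh both effects.
Al > Ba: both effects reinforce here, so Al is clearly the higher of the two.
Pb > Al: the two effects oppose for this pair; the across-period effect wins (716 vs 578 kJ/mol).
Mg > Pb: the two effects oppose for this pair; the down-group effect wins (738 vs 716 kJ/mol).
S > Mg: both are in period 3; the period trend gives S the larger value.
Note the exception: Mg has a higher first ionization energy than Al, contrary to the simple trend — Al's single 3p electron is easier to remove than one from Mg's filled 3s².
For reference (kJ/mol): Mg 738, Al 578, S 1000, Ba 503, Pb 716.
So from highest to lowest: S > Mg > Pb > Al > Ba.

S > Mg > Pb > Al > Ba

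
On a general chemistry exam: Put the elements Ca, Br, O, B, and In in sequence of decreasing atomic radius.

B is in period 2, group 13; O is in period 2, group 16; Ca is in period 4, group 2; Br is in period 4, group 17; In is in period 5, group 13.
Radius decreases left→right (rising Z_eff, same n) and increases top→bottom (higher n).
Neither a single period nor a single group — weigh both effects.
B > O: both are in period 2; the period trend gives B the larger value.
Br > B: period and group pull opposite ways; the down-group shift dominates (114 vs 85 pm).
In > Br: relative to Br, both the across-period and down-group shifts push In's atomic radius up.
Ca > In: period and group pull opposite ways; the across-period shift dominates (171 vs 142 pm).
Tabulated atomic radius (pm): B 85, O 63, Ca 171, Br 114, In 142.
So from largest to smallest: Ca > In > Br > B > O.

Ca > In > Br > B > O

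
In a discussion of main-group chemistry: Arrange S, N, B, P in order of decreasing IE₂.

N > B > S > P

Consider each +1 ion: S⁺ still has 5 valence electrons; N⁺ still has 4 valence electrons; B⁺ still has 2 valence electrons; P⁺ still has 4 valence electrons.
All are still removing valence electrons, so compare the +1 ions as you would atoms: IE_2 generally rises across a period (higher Z_eff) and falls down a group (larger shell), subject to the usual subshell exceptions.
Valence configurations: S⁺ [Ne]3s²3p³, N⁺ [He]2s²2p², B⁺ [He]2s², P⁺ [Ne]3s²3p².
The numbers (kJ/mol): S 2252, N 2856, B 2427, P 1907.
So the second ionization energies run P < S < B < N.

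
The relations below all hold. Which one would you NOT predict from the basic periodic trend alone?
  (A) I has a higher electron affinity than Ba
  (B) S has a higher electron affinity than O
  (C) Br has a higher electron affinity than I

(B)

The general trend: electron affinity increases across a period and decreases down a group.
(A) I (period 5, group 17) vs Ba (period 6, group 2): the stated order agrees with the simple trend.
(B) S (period 3, group 16) vs O (period 2, group 16): the stated order contradicts the simple trend.
(C) Br (period 4, group 17) vs I (period 5, group 17): the stated order agrees with the simple trend.
The exception is (B): the compact 2p subshell of O repels the added electron more than S's larger 3p does.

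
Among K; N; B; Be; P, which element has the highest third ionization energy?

Be

Consider each +2 ion: K²⁺ is already 1 electron into the core; N²⁺ still has 3 valence electrons; B²⁺ still has 1 valence electron; Be²⁺ is the bare [He] core; P²⁺ still has 3 valence electrons.
Usually core removal costs more than valence removal, but here the competition is close: a tightly held n=2 valence electron can cost more to remove than an n=3 core electron, so the actual values have to decide it.
Valence configurations: N²⁺ [He]2s²2p¹, B²⁺ [He]2s¹, P²⁺ [Ne]3s²3p¹.
Approximate IE_3 values (kJ/mol): K 4420, N 4578, B 3660, Be 14849, P 2914.
So the third ionization energies run P < B < K < N < Be.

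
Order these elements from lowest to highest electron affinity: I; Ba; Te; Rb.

Ba < Rb < Te < I

Rb is in period 5, group 1; Te is in period 5, group 16; I is in period 5, group 17; Ba is in period 6, group 2.
EA tends to increase across a period and decrease down a group, though the pattern is less regular than for IE or radius.
Neither a single period nor a single group — weigh both effects.
Rb > Ba: the two effects oppose for this pair; the down-group effect wins (47 vs 14 kJ/mol).
Te > Rb: Te lies to the right of Rb in period 5, so the across-period effect alone puts Te higher.
I > Te: I lies to the right of Te in period 5, so the across-period effect alone puts I higher.
Tabulated electron affinity (kJ/mol): Rb 47, Te 190, I 295, Ba 14.
So from lowest to highest: Ba < Rb < Te < I.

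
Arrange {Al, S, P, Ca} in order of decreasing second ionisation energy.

S > P > Al > Ca

Consider each +1 ion: Al⁺ still has 2 valence electrons; S⁺ still has 5 valence electrons; P⁺ still has 4 valence electrons; Ca⁺ still has 1 valence electron.
All are still removing valence electrons, so compare the +1 ions as you would atoms: IE_2 generally rises across a period (higher Z_eff) and falls down a group (larger shell), subject to the usual subshell exceptions.
Valence configurations: Al⁺ [Ne]3s², S⁺ [Ne]3s²3p³, P⁺ [Ne]3s²3p², Ca⁺ [Ar]4s¹.
The numbers (kJ/mol): Al 1817, S 2252, P 1907, Ca 1145.
Putting it together, IE_2: Ca < Al < P < S.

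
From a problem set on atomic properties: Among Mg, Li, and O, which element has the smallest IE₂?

IE_2 is the cost of taking one more electron from the +1 cation: Mg⁺ still has 1 valence electron; Li⁺ is the bare [He] core; O⁺ still has 5 valence electrons.
Core electrons are held far more tightly than valence electrons, so Li tops the IE_2 order.
Valence configurations: Mg⁺ [Ne]3s¹, O⁺ [He]2s²2p³.
Tabulated IE_2 (kJ/mol): Mg 1451, Li 7298, O 3388.
Hence IE_2: Mg < O < Li.

Mg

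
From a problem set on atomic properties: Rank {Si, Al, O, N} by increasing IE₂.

After 1 electron has been removed, what remains? Si⁺ still has 3 valence electrons; Al⁺ still has 2 valence electrons; O⁺ still has 5 valence electrons; N⁺ still has 4 valence electrons.
All are still removing valence electrons, so compare the +1 ions as you would atoms: IE_2 generally rises across a period (higher Z_eff) and falls down a group (larger shell), subject to the usual subshell exceptions.
Valence configurations: Si⁺ [Ne]3s²3p¹, Al⁺ [Ne]3s², O⁺ [He]2s²2p³, N⁺ [He]2s²2p².
Si⁺ loses a lone 3p electron whereas Al⁺ must break into a filled 3s² pair, so IE_2(Al) > IE_2(Si) even though Si has the higher nuclear charge.
Tabulated IE_2 (kJ/mol): Si 1577, Al 1817, O 3388, N 2856.
Hence IE_2: Si < Al < N < O.

Si, Al, N, O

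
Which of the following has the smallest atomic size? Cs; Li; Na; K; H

H is in period 1, group 1; Li is in period 2, group 1; Na is in period 3, group 1; K is in period 4, group 1; Cs is in period 6, group 1.
Atomic radius shrinks across a period as nuclear charge pulls the same shell inward, and grows down a group as new shells are added.
All are in group 1, so atomic radius increases down the group.
The smallest atomic size among these belongs to H.

H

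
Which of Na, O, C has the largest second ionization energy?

Na

Consider each +1 ion: Na⁺ is the bare [Ne] core; O⁺ still has 5 valence electrons; C⁺ still has 3 valence electrons.
Pulling an electron out of a noble-gas core costs far more than removing a remaining valence electron, so Na sits at the high end of IE_2.
Valence configurations: O⁺ [He]2s²2p³, C⁺ [He]2s²2p¹.
Approximate IE_2 values (kJ/mol): Na 4562, O 3388, C 2353.
Hence IE_2: C < O < Na.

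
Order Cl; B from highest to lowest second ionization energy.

B, Cl

Consider each +1 ion: Cl⁺ still has 6 valence electrons; B⁺ still has 2 valence electrons.
All are still removing valence electrons, so compare the +1 ions as you would atoms: IE_2 generally rises across a period (higher Z_eff) and falls down a group (larger shell), subject to the usual subshell exceptions.
Valence configurations: Cl⁺ [Ne]3s²3p⁴, B⁺ [He]2s².
The numbers (kJ/mol): Cl 2298, B 2427.
So the second ionization energies run Cl < B.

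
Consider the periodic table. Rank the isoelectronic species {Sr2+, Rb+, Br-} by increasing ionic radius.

Sr2+, Rb+, Br-

All of these have 36 electrons, so size is governed by nuclear charge alone: the more protons, the stronger the pull on the same electron cloud, and the smaller the ion.
Nuclear charges: Sr2+ (Z=38), Rb+ (Z=37), Br- (Z=35).
Smallest to largest: Sr2+ < Rb+ < Br-.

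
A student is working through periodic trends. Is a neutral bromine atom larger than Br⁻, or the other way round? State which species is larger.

Forming Br⁻ adds 1 electron to Br. More electron–electron repulsion in the same shell, with unchanged nuclear charge, lets the cloud expand.
An anion is larger than its parent atom: Br⁻ > Br.

Br⁻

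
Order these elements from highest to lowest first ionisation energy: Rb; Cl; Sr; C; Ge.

Cl, C, Ge, Sr, Rb

IE₁ increases left→right with effective nuclear charge and decreases top→bottom as the valence shell moves farther out.
Neither a single period nor a single group — weigh both effects.
Sr > Rb: Sr lies to the right of Rb in period 5, so the across-period effect alone puts Sr higher.
Ge > Sr: relative to Sr, both the across-period and down-group shifts push Ge's first ionization energy up.
C > Ge: C sits above Ge in group 14, so the down-group effect alone puts C higher.
Cl > C: period and group pull opposite ways; the across-period shift dominates (1251 vs 1086 kJ/mol).
Approximate values (kJ/mol): C 1086, Cl 1251, Ge 762, Rb 403, Sr 550.
So from highest to lowest: Cl > C > Ge > Sr > Rb.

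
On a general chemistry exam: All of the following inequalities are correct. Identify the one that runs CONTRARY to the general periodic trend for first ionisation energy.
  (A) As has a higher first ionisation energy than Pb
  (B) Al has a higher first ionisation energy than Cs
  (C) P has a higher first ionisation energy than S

The general trend: first ionisation energy increases across a period and decreases down a group.
(A) As (period 4, group 15) vs Pb (period 6, group 14): the stated order agrees with the simple trend.
(B) Al (period 3, group 13) vs Cs (period 6, group 1): the stated order agrees with the simple trend.
(C) P (period 3, group 15) vs S (period 3, group 16): the stated order contradicts the simple trend.
The exception is (C): S (3p⁴) ionizes more easily than half-filled P (3p³) because the paired 3p electron in S is pushed out by e⁻–e⁻ repulsion.

(C)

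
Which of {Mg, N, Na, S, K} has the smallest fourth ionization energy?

The fourth ionization energy removes an electron from the +3 ion. For each element: Mg³⁺ is already 1 electron into the core; N³⁺ still has 2 valence electrons; Na³⁺ is already 2 electrons into the core; S³⁺ still has 3 valence electrons; K³⁺ is already 2 electrons into the core.
Usually core removal costs more than valence removal, but here the competition is close: a tightly held n=2 valence electron can cost more to remove than an n=3 core electron, so the actual values have to decide it.
Valence configurations: N³⁺ [He]2s², S³⁺ [Ne]3s²3p¹.
Tabulated IE_4 (kJ/mol): Mg 10543, N 7475, Na 9543, S 4556, K 5877.
Overall IE_4 order: S < K < N < Na < Mg.

S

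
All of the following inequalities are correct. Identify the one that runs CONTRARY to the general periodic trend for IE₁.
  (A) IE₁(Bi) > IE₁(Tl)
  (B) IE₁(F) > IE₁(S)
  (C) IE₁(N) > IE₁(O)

The general trend: IE₁ increases across a period and decreases down a group.
(A) Bi (period 6, group 15) vs Tl (period 6, group 13): the stated order agrees with the simple trend.
(B) F (period 2, group 17) vs S (period 3, group 16): the stated order agrees with the simple trend.
(C) N (period 2, group 15) vs O (period 2, group 16): the stated order contradicts the simple trend.
The exception is (C): pairing an electron in O's 2p⁴ costs repulsion energy, so O ionizes more easily than half-filled N (2p³).

(C)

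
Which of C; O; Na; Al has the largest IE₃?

Na

After 2 electrons have been removed, what remains? C²⁺ still has 2 valence electrons; O²⁺ still has 4 valence electrons; Na²⁺ is already 1 electron into the core; Al²⁺ still has 1 valence electron.
Breaking into a closed-shell core is much more expensive than removing a leftover valence electron — Na has the largest IE_3 here.
Valence configurations: C²⁺ [He]2s², O²⁺ [He]2s²2p², Al²⁺ [Ne]3s¹.
The numbers (kJ/mol): C 4620, O 5300, Na 6910, Al 2745.
Hence IE_3: Al < C < O < Na.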